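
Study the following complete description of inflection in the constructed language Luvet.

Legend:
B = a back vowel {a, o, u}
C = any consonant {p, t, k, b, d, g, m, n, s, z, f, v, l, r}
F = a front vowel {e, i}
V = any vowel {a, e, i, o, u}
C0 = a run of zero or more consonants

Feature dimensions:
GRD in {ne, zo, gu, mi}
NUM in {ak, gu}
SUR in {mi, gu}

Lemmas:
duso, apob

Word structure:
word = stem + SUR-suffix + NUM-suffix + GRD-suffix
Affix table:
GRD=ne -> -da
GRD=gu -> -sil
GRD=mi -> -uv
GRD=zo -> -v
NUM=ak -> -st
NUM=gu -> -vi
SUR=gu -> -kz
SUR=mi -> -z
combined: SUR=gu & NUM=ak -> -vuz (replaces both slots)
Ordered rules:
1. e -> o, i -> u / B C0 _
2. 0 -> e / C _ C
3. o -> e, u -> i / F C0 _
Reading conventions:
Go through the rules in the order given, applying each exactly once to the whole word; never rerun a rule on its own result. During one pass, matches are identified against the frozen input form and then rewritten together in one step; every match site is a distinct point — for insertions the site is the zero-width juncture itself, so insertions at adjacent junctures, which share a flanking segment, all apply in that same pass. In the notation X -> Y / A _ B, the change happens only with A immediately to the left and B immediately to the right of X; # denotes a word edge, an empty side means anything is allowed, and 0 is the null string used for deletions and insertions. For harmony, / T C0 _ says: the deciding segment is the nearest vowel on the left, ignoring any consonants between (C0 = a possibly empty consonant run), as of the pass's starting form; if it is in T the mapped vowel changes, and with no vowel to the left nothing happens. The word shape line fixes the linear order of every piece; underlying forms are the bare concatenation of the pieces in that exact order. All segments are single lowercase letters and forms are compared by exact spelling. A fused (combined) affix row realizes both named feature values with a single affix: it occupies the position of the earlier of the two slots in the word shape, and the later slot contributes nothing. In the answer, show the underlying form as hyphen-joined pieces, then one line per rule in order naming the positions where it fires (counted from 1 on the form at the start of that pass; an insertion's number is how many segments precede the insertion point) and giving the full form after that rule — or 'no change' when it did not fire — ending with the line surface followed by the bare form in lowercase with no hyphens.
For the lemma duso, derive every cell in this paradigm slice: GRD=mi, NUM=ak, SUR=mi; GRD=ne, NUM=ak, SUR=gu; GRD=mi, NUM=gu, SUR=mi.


cell GRD=mi, NUM=ak, SUR=mi:
underlying: duso-z-st-uv
1. e -> o, i -> u / B C0 _: no change
2. 0 -> e / C _ C: inserts after position(s) 5, 6: dusozesetuv
3. o -> e, u -> i / F C0 _: fires at position(s) 10: dusozesetiv
surface: dusozesetiv

cell GRD=ne, NUM=ak, SUR=gu:
underlying: duso-vuz-da
1. e -> o, i -> u / B C0 _: no change
2. 0 -> e / C _ C: inserts after position(s) 7: dusovuzeda
3. o -> e, u -> i / F C0 _: no change
surface: dusovuzeda

cell GRD=mi, NUM=gu, SUR=mi:
underlying: duso-z-vi-uv
1. e -> o, i -> u / B C0 _: fires at position(s) 7: dusozvuuv
2. 0 -> e / C _ C: inserts after position(s) 5: dusozevuuv
3. o -> e, u -> i / F C0 _: fires at position(s) 8: dusozeviuv
surface: dusozeviuv


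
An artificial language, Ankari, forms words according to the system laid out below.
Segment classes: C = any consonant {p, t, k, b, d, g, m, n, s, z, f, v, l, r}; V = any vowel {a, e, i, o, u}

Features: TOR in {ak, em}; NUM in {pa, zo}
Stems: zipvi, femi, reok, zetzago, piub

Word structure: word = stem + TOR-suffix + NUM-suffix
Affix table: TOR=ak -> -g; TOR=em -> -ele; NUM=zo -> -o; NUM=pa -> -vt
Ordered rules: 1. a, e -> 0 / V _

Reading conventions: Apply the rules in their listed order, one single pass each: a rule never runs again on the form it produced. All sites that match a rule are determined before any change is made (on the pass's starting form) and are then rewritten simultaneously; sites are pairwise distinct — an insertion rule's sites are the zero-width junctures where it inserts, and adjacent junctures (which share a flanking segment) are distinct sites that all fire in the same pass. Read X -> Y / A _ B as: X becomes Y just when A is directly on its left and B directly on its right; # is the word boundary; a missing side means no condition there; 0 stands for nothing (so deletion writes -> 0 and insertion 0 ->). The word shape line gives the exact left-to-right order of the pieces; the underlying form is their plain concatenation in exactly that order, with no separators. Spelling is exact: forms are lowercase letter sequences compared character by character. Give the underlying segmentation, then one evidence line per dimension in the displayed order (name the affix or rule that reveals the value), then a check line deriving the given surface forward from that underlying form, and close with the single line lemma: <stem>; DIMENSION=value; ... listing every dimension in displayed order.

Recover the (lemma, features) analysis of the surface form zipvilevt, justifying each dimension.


underlying: zipvi-ele-vt
TOR=em - signalled by the affix -ele
NUM=pa - signalled by the affix -vt
check: zipvielevt -> zipvilevt
lemma: zipvi; TOR=em; NUM=pa


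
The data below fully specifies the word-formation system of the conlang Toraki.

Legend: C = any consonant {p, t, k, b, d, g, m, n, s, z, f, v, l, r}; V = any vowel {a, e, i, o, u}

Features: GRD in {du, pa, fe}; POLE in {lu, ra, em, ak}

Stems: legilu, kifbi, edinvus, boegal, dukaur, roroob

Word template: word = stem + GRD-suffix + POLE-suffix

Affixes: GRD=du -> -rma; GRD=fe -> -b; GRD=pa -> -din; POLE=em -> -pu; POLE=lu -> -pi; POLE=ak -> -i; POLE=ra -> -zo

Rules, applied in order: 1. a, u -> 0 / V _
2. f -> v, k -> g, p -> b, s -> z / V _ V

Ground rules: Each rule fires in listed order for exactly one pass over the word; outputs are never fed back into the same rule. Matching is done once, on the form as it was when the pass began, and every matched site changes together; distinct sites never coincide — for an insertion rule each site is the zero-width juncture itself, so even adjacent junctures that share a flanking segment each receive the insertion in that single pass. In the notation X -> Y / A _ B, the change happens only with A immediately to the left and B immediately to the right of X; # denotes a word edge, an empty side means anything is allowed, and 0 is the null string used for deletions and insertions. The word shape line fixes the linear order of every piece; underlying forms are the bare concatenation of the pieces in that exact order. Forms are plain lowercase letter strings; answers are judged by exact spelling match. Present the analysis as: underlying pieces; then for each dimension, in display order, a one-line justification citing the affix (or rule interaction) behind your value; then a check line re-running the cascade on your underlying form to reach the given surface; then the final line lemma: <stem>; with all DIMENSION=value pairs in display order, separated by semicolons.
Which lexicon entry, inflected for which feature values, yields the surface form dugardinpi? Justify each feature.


underlying: dukaur-din-pi
GRD=pa - signalled by the affix -din
POLE=lu - signalled by the affix -pi
check: dukaurdinpi -> dukardinpi -> dugardinpi
lemma: dukaur; GRD=pa; POLE=lu


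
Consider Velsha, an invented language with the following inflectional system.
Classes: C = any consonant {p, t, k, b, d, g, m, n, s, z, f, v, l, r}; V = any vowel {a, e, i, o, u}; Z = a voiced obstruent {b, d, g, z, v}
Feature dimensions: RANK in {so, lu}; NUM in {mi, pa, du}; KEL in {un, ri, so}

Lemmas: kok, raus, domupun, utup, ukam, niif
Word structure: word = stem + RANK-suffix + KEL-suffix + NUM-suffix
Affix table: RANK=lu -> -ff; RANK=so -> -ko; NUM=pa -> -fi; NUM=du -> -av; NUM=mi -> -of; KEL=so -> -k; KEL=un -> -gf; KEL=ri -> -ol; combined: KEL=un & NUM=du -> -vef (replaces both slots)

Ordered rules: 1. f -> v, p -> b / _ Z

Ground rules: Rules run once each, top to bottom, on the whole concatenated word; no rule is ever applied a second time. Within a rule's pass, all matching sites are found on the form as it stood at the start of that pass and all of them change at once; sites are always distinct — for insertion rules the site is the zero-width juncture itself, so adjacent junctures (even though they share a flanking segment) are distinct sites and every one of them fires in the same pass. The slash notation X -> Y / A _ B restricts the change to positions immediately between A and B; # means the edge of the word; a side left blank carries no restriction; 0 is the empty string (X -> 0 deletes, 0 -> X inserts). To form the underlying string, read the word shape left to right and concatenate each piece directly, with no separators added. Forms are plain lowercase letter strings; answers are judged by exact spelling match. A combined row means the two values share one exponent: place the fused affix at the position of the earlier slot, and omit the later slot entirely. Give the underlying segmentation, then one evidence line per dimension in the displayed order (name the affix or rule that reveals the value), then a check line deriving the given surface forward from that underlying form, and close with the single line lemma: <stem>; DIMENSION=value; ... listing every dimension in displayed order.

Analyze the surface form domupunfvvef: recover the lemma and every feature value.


underlying: domupun-ff-vef
RANK=lu - signalled by the affix -ff
NUM=du - signalled by the combined affix row
KEL=un - signalled by the combined affix row
check: domupunffvef -> domupunfvvef
lemma: domupun; RANK=lu; NUM=du; KEL=un


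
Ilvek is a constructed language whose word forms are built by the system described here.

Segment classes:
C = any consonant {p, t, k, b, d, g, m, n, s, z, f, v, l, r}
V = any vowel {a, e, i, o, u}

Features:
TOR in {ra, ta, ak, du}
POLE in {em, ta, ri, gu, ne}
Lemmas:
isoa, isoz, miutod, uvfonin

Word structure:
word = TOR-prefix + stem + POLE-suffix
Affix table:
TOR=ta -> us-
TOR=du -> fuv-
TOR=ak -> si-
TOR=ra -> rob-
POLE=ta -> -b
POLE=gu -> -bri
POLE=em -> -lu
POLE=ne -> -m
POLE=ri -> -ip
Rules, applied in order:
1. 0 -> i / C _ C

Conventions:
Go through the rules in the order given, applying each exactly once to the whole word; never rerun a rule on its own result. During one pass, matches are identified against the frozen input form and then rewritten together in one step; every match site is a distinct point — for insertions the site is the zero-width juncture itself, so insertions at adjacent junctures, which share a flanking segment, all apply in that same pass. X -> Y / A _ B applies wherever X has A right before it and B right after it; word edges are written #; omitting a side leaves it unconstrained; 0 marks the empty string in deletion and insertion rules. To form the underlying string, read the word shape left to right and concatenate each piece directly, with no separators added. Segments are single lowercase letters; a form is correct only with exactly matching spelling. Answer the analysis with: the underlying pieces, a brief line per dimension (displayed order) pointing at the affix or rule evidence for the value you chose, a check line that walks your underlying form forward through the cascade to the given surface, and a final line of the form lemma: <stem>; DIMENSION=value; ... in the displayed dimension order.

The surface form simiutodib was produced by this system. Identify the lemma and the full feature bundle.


underlying: si-miutod-b
TOR=ak - signalled by the affix si-
POLE=ta - signalled by the affix -b
check: simiutodb -> simiutodib
lemma: miutod; TOR=ak; POLE=ta


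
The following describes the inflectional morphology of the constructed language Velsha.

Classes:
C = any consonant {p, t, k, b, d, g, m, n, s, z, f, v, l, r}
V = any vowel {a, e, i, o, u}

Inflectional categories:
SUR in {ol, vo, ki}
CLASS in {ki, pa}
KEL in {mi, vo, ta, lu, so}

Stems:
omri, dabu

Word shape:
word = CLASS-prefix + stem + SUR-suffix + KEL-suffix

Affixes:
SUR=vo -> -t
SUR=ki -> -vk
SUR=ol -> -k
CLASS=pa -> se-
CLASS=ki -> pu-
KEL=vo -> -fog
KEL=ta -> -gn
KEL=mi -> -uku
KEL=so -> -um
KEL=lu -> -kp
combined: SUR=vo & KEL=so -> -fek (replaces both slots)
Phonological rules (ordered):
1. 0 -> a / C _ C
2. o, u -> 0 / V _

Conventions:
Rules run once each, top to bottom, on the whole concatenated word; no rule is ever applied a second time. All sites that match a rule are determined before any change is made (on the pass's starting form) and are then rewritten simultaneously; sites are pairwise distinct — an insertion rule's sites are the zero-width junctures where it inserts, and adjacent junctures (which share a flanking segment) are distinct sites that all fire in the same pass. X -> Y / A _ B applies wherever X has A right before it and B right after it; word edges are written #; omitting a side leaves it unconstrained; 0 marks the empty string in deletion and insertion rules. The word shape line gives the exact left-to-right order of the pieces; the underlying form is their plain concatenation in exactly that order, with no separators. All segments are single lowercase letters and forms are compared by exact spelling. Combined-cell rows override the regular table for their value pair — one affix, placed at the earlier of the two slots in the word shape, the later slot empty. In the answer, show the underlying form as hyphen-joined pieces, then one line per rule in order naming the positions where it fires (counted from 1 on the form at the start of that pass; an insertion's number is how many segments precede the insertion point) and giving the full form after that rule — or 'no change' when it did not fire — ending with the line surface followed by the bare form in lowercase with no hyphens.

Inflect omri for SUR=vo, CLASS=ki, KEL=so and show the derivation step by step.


underlying: pu-omri-fek
1. 0 -> a / C _ C: inserts after position(s) 4: puomarifek
2. o, u -> 0 / V _: fires at position(s) 3: pumarifek
surface: pumarifek


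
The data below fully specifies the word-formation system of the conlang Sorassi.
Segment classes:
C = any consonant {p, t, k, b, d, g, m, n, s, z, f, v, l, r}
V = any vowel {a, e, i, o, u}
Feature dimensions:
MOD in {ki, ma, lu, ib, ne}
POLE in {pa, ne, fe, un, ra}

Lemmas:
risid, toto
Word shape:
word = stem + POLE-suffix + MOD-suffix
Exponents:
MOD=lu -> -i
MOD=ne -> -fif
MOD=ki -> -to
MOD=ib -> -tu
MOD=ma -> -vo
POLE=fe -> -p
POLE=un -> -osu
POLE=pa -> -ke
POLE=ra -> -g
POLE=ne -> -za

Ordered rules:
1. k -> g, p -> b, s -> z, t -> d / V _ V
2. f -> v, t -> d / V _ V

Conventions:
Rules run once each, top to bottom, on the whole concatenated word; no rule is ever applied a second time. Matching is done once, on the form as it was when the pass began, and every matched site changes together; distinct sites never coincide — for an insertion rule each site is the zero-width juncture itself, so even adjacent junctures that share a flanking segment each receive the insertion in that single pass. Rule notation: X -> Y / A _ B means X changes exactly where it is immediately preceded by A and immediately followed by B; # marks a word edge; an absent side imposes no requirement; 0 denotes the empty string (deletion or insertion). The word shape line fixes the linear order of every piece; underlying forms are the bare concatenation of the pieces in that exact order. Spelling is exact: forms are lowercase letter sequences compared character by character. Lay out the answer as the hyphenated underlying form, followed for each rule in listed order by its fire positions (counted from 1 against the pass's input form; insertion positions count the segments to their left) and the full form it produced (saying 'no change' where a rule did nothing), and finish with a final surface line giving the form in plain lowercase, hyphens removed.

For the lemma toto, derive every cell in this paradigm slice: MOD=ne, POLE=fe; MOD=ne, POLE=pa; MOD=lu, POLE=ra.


cell MOD=ne, POLE=fe:
underlying: toto-p-fif
1. k -> g, p -> b, s -> z, t -> d / V _ V: fires at position(s) 3: todopfif
2. f -> v, t -> d / V _ V: no change
surface: todopfif

cell MOD=ne, POLE=pa:
underlying: toto-ke-fif
1. k -> g, p -> b, s -> z, t -> d / V _ V: fires at position(s) 3, 5: todogefif
2. f -> v, t -> d / V _ V: fires at position(s) 7: todogevif
surface: todogevif

cell MOD=lu, POLE=ra:
underlying: toto-g-i
1. k -> g, p -> b, s -> z, t -> d / V _ V: fires at position(s) 3: todogi
2. f -> v, t -> d / V _ V: no change
surface: todogi


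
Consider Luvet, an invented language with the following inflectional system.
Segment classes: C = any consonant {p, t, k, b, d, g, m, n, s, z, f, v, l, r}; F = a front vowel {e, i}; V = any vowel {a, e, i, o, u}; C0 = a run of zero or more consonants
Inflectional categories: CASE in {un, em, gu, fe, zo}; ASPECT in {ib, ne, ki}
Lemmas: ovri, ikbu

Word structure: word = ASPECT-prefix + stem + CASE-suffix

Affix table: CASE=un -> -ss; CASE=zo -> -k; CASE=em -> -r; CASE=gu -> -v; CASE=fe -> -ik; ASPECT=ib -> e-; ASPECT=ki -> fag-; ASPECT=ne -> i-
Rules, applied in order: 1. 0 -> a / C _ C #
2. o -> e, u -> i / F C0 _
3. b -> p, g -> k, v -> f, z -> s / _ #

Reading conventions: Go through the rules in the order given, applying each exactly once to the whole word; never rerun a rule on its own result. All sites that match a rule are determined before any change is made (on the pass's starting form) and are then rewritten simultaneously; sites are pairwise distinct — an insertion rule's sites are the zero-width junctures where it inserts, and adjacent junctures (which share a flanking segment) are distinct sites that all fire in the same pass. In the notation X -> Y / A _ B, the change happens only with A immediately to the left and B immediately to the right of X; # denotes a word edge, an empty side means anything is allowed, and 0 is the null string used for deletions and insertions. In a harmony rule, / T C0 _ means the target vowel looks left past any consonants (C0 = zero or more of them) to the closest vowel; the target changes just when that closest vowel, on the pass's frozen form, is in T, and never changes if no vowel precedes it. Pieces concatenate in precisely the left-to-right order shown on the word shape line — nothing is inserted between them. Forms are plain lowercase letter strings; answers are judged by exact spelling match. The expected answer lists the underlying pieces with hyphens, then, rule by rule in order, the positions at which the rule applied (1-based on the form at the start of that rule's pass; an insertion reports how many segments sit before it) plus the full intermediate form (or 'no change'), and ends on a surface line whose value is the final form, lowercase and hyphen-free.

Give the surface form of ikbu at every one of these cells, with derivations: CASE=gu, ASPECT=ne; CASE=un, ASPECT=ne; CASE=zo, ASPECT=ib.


cell CASE=gu, ASPECT=ne:
underlying: i-ikbu-v
1. 0 -> a / C _ C #: no change
2. o -> e, u -> i / F C0 _: fires at position(s) 5: iikbiv
3. b -> p, g -> k, v -> f, z -> s / _ #: fires at position(s) 6: iikbif
surface: iikbif

cell CASE=un, ASPECT=ne:
underlying: i-ikbu-ss
1. 0 -> a / C _ C #: inserts after position(s) 6: iikbusas
2. o -> e, u -> i / F C0 _: fires at position(s) 5: iikbisas
3. b -> p, g -> k, v -> f, z -> s / _ #: no change
surface: iikbisas

cell CASE=zo, ASPECT=ib:
underlying: e-ikbu-k
1. 0 -> a / C _ C #: no change
2. o -> e, u -> i / F C0 _: fires at position(s) 5: eikbik
3. b -> p, g -> k, v -> f, z -> s / _ #: no change
surface: eikbik


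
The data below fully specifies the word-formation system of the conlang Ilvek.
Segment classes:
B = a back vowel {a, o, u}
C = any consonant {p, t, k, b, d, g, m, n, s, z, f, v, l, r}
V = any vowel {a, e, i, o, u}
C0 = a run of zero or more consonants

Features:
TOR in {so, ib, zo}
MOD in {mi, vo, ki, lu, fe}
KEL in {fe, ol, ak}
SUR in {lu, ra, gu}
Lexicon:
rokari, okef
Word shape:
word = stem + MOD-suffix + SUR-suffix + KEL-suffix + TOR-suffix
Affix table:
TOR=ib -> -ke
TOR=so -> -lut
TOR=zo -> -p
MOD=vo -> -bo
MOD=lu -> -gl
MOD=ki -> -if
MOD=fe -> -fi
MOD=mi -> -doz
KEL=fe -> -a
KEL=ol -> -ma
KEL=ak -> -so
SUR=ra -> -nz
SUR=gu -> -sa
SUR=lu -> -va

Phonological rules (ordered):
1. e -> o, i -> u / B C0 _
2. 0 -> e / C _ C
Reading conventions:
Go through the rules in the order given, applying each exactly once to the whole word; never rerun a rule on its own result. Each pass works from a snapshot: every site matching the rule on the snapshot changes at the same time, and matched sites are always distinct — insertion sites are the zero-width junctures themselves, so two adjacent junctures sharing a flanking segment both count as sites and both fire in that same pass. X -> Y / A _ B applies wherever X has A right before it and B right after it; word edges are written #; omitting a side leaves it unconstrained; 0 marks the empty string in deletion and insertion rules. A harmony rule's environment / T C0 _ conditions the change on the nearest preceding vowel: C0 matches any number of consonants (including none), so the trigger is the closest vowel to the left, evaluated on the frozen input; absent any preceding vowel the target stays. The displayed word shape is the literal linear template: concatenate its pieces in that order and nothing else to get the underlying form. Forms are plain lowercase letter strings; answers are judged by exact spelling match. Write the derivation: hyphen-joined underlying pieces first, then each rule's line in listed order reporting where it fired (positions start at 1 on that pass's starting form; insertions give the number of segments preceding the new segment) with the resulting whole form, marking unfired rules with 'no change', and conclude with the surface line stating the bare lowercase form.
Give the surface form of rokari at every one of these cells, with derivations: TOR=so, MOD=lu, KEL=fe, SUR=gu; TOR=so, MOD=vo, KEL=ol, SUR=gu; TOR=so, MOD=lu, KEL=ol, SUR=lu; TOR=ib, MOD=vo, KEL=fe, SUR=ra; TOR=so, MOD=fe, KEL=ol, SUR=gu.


cell TOR=so, MOD=lu, KEL=fe, SUR=gu:
underlying: rokari-gl-sa-a-lut
1. e -> o, i -> u / B C0 _: fires at position(s) 6: rokaruglsaalut
2. 0 -> e / C _ C: inserts after position(s) 7, 8: rokarugelesaalut
surface: rokarugelesaalut

cell TOR=so, MOD=vo, KEL=ol, SUR=gu:
underlying: rokari-bo-sa-ma-lut
1. e -> o, i -> u / B C0 _: fires at position(s) 6: rokarubosamalut
2. 0 -> e / C _ C: no change
surface: rokarubosamalut

cell TOR=so, MOD=lu, KEL=ol, SUR=lu:
underlying: rokari-gl-va-ma-lut
1. e -> o, i -> u / B C0 _: fires at position(s) 6: rokaruglvamalut
2. 0 -> e / C _ C: inserts after position(s) 7, 8: rokarugelevamalut
surface: rokarugelevamalut

cell TOR=ib, MOD=vo, KEL=fe, SUR=ra:
underlying: rokari-bo-nz-a-ke
1. e -> o, i -> u / B C0 _: fires at position(s) 6, 13: rokarubonzako
2. 0 -> e / C _ C: inserts after position(s) 9: rokarubonezako
surface: rokarubonezako

cell TOR=so, MOD=fe, KEL=ol, SUR=gu:
underlying: rokari-fi-sa-ma-lut
1. e -> o, i -> u / B C0 _: fires at position(s) 6: rokarufisamalut
2. 0 -> e / C _ C: no change
surface: rokarufisamalut


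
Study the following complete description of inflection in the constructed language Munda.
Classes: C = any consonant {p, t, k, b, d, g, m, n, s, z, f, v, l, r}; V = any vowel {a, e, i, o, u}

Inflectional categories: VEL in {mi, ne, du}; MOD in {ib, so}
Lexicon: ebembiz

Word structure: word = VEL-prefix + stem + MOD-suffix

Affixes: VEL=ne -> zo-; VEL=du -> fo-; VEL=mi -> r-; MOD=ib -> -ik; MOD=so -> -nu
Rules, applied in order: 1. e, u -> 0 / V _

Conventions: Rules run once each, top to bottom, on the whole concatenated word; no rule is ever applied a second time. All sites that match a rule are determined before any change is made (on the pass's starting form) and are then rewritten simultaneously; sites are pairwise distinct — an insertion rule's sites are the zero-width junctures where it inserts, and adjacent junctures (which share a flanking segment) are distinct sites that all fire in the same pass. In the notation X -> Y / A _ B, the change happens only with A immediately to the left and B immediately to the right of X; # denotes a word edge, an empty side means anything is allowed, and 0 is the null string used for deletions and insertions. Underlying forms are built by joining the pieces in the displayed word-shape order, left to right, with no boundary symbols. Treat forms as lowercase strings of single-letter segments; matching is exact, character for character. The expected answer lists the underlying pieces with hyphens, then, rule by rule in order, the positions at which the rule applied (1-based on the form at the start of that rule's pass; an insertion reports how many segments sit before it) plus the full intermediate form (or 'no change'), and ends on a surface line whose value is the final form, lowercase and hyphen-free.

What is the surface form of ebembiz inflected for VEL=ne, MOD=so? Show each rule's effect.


underlying: zo-ebembiz-nu
1. e, u -> 0 / V _: fires at position(s) 3: zobembiznu
surface: zobembiznu


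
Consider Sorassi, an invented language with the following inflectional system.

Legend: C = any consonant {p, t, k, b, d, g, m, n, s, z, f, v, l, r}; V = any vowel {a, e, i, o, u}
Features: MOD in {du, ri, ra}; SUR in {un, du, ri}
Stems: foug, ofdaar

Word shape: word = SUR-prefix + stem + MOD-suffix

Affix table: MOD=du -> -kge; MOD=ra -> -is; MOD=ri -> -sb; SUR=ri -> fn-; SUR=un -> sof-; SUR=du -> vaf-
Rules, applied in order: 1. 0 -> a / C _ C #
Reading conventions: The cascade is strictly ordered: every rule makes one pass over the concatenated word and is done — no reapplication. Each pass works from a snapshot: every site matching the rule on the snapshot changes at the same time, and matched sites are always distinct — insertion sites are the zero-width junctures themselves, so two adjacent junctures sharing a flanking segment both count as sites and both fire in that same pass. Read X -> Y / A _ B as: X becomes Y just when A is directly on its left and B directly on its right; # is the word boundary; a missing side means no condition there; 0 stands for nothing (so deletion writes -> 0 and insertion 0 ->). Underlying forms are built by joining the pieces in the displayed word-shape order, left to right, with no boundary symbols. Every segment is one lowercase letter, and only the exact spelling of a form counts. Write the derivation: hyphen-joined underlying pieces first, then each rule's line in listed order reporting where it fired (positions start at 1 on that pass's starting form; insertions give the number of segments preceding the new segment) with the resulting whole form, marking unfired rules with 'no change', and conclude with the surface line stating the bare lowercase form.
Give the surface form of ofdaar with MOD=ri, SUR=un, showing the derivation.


underlying: sof-ofdaar-sb
1. 0 -> a / C _ C #: inserts after position(s) 10: sofofdaarsab
surface: sofofdaarsab


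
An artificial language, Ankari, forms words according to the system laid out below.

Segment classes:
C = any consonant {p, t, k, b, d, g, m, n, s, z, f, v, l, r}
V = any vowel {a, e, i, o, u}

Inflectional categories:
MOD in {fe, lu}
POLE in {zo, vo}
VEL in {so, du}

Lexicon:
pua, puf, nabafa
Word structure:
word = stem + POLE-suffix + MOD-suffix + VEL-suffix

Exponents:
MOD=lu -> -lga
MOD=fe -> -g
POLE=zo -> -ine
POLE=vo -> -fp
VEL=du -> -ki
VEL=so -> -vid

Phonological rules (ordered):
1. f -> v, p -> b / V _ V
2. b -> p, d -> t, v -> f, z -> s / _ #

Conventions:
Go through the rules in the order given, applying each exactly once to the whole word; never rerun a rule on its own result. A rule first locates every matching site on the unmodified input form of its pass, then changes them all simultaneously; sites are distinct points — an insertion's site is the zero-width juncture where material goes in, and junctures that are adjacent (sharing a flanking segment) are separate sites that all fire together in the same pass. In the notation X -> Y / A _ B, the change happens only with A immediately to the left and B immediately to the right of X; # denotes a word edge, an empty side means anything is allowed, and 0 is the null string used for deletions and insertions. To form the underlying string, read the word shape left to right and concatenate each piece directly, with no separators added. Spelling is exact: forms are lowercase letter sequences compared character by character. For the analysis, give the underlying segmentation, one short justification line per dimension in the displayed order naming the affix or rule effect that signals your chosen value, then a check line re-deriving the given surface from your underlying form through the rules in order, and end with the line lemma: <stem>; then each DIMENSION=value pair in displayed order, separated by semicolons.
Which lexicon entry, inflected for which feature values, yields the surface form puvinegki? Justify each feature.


underlying: puf-ine-g-ki
MOD=fe - signalled by the affix -g
POLE=zo - signalled by the affix -ine
VEL=du - signalled by the affix -ki
check: pufinegki -> puvinegki -> puvinegki
lemma: puf; MOD=fe; POLE=zo; VEL=du


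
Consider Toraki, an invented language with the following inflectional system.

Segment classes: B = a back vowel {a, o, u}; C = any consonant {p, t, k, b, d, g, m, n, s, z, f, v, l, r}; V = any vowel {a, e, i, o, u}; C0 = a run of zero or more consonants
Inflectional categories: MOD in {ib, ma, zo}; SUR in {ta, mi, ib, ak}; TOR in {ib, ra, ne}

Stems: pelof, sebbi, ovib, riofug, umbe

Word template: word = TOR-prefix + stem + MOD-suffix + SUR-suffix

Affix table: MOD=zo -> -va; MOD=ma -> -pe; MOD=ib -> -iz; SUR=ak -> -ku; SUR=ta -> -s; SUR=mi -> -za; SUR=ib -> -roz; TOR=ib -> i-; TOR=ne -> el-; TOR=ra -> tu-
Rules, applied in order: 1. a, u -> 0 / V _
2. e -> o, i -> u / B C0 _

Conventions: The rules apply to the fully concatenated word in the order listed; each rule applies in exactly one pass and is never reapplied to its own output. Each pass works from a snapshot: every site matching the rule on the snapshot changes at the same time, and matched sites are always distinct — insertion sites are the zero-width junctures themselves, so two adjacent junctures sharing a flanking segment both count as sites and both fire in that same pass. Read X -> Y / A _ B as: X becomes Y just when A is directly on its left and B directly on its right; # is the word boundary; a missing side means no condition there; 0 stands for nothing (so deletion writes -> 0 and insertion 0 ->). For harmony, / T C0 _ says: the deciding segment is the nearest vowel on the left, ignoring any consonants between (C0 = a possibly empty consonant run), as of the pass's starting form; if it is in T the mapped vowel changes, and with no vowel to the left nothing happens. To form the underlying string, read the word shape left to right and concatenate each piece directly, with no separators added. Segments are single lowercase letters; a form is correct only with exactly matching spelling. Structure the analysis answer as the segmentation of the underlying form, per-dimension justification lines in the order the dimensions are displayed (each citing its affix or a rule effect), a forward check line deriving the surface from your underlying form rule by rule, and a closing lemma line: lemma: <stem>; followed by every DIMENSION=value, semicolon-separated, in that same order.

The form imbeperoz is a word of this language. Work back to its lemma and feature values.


underlying: i-umbe-pe-roz
MOD=ma - signalled by the affix -pe
SUR=ib - signalled by the affix -roz
TOR=ib - signalled by the affix i-
check: iumbeperoz -> imbeperoz -> imbeperoz
lemma: umbe; MOD=ma; SUR=ib; TOR=ib


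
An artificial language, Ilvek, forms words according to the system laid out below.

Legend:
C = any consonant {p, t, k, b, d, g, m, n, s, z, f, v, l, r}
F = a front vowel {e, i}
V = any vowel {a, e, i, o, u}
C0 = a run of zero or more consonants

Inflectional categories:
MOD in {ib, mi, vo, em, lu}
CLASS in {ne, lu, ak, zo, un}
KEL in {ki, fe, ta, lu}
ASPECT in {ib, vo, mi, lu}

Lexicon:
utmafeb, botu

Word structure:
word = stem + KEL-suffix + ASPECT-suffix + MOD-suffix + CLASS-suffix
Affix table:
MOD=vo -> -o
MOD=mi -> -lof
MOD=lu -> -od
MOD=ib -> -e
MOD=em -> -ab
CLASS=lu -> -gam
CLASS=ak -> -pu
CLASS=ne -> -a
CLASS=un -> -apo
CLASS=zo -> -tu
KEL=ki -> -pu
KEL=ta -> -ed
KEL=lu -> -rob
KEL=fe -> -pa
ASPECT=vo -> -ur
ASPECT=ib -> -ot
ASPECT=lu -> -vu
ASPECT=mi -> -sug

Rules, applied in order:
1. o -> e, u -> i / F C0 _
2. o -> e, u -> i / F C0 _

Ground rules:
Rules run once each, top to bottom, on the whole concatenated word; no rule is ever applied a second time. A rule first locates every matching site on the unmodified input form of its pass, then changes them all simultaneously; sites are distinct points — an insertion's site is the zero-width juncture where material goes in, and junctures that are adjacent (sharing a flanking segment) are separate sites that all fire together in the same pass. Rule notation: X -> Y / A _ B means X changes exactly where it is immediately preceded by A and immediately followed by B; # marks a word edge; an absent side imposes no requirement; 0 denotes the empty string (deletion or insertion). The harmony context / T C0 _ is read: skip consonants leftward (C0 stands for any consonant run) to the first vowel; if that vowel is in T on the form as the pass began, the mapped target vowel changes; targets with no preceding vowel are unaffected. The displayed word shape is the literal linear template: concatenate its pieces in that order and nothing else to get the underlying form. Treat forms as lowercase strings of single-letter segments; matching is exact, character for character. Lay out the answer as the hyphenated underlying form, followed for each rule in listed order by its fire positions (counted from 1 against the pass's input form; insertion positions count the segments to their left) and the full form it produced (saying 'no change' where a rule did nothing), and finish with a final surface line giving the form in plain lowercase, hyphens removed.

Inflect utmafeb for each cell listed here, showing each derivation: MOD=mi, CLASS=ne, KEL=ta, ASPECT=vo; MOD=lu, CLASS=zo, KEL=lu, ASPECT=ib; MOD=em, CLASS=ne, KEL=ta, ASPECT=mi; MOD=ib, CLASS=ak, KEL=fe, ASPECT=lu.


cell MOD=mi, CLASS=ne, KEL=ta, ASPECT=vo:
underlying: utmafeb-ed-ur-lof-a
1. o -> e, u -> i / F C0 _: fires at position(s) 10: utmafebedirlofa
2. o -> e, u -> i / F C0 _: fires at position(s) 13: utmafebedirlefa
surface: utmafebedirlefa

cell MOD=lu, CLASS=zo, KEL=lu, ASPECT=ib:
underlying: utmafeb-rob-ot-od-tu
1. o -> e, u -> i / F C0 _: fires at position(s) 9: utmafebrebotodtu
2. o -> e, u -> i / F C0 _: fires at position(s) 11: utmafebrebetodtu
surface: utmafebrebetodtu

cell MOD=em, CLASS=ne, KEL=ta, ASPECT=mi:
underlying: utmafeb-ed-sug-ab-a
1. o -> e, u -> i / F C0 _: fires at position(s) 11: utmafebedsigaba
2. o -> e, u -> i / F C0 _: no change
surface: utmafebedsigaba

cell MOD=ib, CLASS=ak, KEL=fe, ASPECT=lu:
underlying: utmafeb-pa-vu-e-pu
1. o -> e, u -> i / F C0 _: fires at position(s) 14: utmafebpavuepi
2. o -> e, u -> i / F C0 _: no change
surface: utmafebpavuepi


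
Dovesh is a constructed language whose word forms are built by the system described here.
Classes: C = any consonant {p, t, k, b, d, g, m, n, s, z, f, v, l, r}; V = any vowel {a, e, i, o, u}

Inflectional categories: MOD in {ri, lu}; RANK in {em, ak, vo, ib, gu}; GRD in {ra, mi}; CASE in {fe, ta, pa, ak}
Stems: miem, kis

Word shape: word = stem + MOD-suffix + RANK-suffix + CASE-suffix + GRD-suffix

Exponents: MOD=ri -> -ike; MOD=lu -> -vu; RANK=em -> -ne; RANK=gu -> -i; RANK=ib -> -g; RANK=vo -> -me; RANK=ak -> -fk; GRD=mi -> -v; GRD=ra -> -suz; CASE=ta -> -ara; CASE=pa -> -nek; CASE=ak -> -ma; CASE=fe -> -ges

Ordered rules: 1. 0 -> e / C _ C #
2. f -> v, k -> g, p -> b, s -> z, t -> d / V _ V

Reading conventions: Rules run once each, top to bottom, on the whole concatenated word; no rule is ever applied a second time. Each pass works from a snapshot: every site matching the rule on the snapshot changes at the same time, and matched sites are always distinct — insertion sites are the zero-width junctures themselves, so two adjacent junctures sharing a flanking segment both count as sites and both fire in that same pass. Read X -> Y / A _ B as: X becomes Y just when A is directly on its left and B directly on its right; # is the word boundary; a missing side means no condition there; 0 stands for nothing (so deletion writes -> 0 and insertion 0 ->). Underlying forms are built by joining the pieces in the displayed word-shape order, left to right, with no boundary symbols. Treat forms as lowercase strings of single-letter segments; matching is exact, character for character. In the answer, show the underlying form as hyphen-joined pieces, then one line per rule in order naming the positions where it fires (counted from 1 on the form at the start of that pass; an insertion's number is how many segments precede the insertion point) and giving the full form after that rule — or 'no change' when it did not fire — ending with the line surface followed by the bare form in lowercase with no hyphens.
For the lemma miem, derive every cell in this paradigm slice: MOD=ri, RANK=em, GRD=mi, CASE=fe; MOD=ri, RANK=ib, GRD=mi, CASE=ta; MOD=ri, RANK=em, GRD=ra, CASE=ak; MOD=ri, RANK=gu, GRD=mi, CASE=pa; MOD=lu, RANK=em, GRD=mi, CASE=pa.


cell MOD=ri, RANK=em, GRD=mi, CASE=fe:
underlying: miem-ike-ne-ges-v
1. 0 -> e / C _ C #: inserts after position(s) 12: miemikenegesev
2. f -> v, k -> g, p -> b, s -> z, t -> d / V _ V: fires at position(s) 6, 12: miemigenegezev
surface: miemigenegezev

cell MOD=ri, RANK=ib, GRD=mi, CASE=ta:
underlying: miem-ike-g-ara-v
1. 0 -> e / C _ C #: no change
2. f -> v, k -> g, p -> b, s -> z, t -> d / V _ V: fires at position(s) 6: miemigegarav
surface: miemigegarav

cell MOD=ri, RANK=em, GRD=ra, CASE=ak:
underlying: miem-ike-ne-ma-suz
1. 0 -> e / C _ C #: no change
2. f -> v, k -> g, p -> b, s -> z, t -> d / V _ V: fires at position(s) 6, 12: miemigenemazuz
surface: miemigenemazuz

cell MOD=ri, RANK=gu, GRD=mi, CASE=pa:
underlying: miem-ike-i-nek-v
1. 0 -> e / C _ C #: inserts after position(s) 11: miemikeinekev
2. f -> v, k -> g, p -> b, s -> z, t -> d / V _ V: fires at position(s) 6, 11: miemigeinegev
surface: miemigeinegev

cell MOD=lu, RANK=em, GRD=mi, CASE=pa:
underlying: miem-vu-ne-nek-v
1. 0 -> e / C _ C #: inserts after position(s) 11: miemvunenekev
2. f -> v, k -> g, p -> b, s -> z, t -> d / V _ V: fires at position(s) 11: miemvunenegev
surface: miemvunenegev


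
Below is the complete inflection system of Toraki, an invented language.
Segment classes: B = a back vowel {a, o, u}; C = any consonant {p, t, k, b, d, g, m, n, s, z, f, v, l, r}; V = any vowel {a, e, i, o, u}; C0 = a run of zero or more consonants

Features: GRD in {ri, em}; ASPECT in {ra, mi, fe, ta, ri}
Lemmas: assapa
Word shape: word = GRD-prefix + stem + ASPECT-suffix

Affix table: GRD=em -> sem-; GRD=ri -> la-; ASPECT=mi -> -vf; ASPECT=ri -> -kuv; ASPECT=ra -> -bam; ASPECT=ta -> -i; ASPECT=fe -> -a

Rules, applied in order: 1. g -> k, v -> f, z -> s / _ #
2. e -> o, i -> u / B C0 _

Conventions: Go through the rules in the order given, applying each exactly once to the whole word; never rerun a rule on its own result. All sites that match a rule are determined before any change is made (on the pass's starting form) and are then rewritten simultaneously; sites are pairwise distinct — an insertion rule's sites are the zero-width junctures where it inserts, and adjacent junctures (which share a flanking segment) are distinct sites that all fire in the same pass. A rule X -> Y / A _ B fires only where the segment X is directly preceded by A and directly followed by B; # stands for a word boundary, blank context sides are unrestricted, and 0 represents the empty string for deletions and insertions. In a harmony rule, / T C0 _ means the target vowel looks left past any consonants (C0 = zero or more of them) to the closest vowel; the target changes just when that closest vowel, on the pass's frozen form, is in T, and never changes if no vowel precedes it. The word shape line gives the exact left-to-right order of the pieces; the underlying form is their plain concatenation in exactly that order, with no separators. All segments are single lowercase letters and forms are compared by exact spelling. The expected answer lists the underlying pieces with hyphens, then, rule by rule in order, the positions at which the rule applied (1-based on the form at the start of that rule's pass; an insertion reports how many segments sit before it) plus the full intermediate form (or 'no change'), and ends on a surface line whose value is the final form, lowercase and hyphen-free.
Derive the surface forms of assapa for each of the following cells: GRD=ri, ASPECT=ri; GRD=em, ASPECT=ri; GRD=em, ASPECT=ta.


cell GRD=ri, ASPECT=ri:
underlying: la-assapa-kuv
1. g -> k, v -> f, z -> s / _ #: fires at position(s) 11: laassapakuf
2. e -> o, i -> u / B C0 _: no change
surface: laassapakuf

cell GRD=em, ASPECT=ri:
underlying: sem-assapa-kuv
1. g -> k, v -> f, z -> s / _ #: fires at position(s) 12: semassapakuf
2. e -> o, i -> u / B C0 _: no change
surface: semassapakuf

cell GRD=em, ASPECT=ta:
underlying: sem-assapa-i
1. g -> k, v -> f, z -> s / _ #: no change
2. e -> o, i -> u / B C0 _: fires at position(s) 10: semassapau
surface: semassapau
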